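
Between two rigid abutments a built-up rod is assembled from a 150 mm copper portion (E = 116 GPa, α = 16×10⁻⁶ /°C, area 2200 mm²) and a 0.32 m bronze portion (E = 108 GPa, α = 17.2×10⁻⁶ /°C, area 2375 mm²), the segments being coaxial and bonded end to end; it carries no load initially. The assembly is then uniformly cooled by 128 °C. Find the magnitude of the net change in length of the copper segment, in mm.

If the supports were absent, the total length change would be Σ αᵢΔT Lᵢ = 16×10⁻⁶×128×150 + 17.2×10⁻⁶×128×320 = 1.012 mm.
Since the ends are fixed, an axial force P builds up, equal in every segment, with P · Σ Lᵢ/(AᵢEᵢ) = δ_free.
Σ Lᵢ/(AᵢEᵢ) = 150/(2200×116×10³) + 320/(2375×108×10³) = 1.835×10⁻⁶ mm/N.
P = 1.012 / 1.835×10⁻⁶ = 551200 N = 551.2 kN, tensile.
For the copper segment, free thermal change = 16×10⁻⁶×128×150 = 0.3072 mm and elastic change from P = 551200×150/(2200×116×10³) = 0.324 mm; these oppose, so the net change is 0.0168 mm (segment lengthens).

|ΔL| ≈ 0.0168 mm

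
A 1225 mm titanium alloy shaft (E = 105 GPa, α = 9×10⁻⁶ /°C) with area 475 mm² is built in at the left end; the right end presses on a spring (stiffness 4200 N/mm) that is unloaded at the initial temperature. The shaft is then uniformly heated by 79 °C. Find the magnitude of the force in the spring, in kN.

P ≈ 3.32 kN

If the spring were absent the shaft would lengthen by αΔT L = 9×10⁻⁶ × 79 × 1225 = 0.871 mm.
With a force P in the spring, the elastic change of the shaft is PL/(AE) and that of the spring is P/k; compatibility requires their sum to equal δ_free.
P [ L/(AE) + 1/k ] = δ_free → P [ 1225/(475×105×10³) + 1/(4200) ] = 0.871.
P = 0.871 / 0.0002627 = 3316 N.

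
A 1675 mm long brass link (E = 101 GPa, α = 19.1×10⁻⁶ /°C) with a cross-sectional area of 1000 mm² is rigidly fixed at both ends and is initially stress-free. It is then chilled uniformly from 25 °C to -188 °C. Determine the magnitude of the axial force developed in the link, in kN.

The ends cannot move, so σ = EαΔT = 101×10³ × 19.1×10⁻⁶ × 213 = 410.9 MPa.
Then P = σA = 410.9 × 1000 mm² = 410.9 kN, tensile.

P ≈ 411 kN (tensile)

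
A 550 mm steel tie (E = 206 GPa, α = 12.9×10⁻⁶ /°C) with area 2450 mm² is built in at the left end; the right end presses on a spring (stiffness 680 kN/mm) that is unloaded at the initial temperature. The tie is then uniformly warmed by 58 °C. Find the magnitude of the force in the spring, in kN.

If the spring were absent the tie would lengthen by αΔT L = 12.9×10⁻⁶ × 58 × 550 = 0.4115 mm.
With a force P in the spring, the elastic change of the tie is PL/(AE) and that of the spring is P/k; compatibility requires their sum to equal δ_free.
So P = δ_free / [L/(AE) + 1/k] = 0.4115 / [ 550/(2450×206×10³) + 1/(680×10³) ].
P = 0.4115 / 2.56×10⁻⁶ = 160700 N.

P ≈ 161 kN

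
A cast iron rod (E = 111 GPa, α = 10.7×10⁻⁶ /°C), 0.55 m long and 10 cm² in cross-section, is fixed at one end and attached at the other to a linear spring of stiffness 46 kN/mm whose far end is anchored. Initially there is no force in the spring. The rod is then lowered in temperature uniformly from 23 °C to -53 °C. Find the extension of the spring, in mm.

If the spring were absent the rod would shorten by αΔT L = 10.7×10⁻⁶ × 76 × 550 = 0.4473 mm.
With a force P in the spring, the elastic change of the rod is PL/(AE) and that of the spring is P/k; compatibility requires their sum to equal δ_free.
P [ L/(AE) + 1/k ] = δ_free → P [ 550/(1000×111×10³) + 1/(46×10³) ] = 0.4473.
P = 0.4473 / 2.669×10⁻⁵ = 16760 N.
Spring extension = P/k = 16760/(46×10³) = 0.3642 mm.

δ ≈ 0.364 mm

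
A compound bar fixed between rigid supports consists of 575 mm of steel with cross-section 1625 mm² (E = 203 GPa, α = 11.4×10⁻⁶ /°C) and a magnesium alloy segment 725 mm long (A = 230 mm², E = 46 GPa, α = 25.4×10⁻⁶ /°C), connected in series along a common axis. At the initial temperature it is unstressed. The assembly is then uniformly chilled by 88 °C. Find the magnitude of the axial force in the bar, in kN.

Free thermal contraction of the whole bar: Σ αᵢΔT Lᵢ = 11.4×10⁻⁶×88×575 + 25.4×10⁻⁶×88×725 = 2.197 mm.
Since the ends are fixed, an axial force P builds up, equal in every segment, with P · Σ Lᵢ/(AᵢEᵢ) = δ_free.
The series flexibility is Σ Lᵢ/(AᵢEᵢ) = 575/(1625×203×10³) + 725/(230×46×10³) = 7.027×10⁻⁵ mm/N.
P = 2.197 / 7.027×10⁻⁵ = 31270 N = 31.27 kN, tensile.

P ≈ 31.3 kN (tensile)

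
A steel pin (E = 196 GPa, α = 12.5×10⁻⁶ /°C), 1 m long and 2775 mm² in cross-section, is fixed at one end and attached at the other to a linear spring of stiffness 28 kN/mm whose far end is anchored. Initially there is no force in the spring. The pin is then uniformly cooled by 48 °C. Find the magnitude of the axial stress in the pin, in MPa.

σ ≈ 5.76 MPa (tensile)

The unrestrained thermal change is αΔT L = 12.5×10⁻⁶ × 48 × 1000 = 0.6 mm.
Let P be the tensile force in the spring. The pin extends elastically by PL/(AE) and the spring stretches by P/k; together these equal δ_free.
So P = δ_free / [L/(AE) + 1/k] = 0.6 / [ 1000/(2775×196×10³) + 1/(28×10³) ].
P = 0.6 / 3.755×10⁻⁵ = 15980 N.
σ = P/A = 15980/2775 = 5.758 MPa.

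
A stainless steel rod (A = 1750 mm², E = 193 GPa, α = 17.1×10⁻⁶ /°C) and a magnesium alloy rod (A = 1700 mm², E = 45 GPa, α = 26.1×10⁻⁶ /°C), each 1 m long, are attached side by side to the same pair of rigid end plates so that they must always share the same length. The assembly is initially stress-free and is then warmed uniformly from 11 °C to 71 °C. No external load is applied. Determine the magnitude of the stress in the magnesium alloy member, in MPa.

The magnesium alloy has the larger α, so on heating it would change length more than the stainless steel if both were free. The rigid plates force a common final length, so the magnesium alloy is put into compression and the stainless steel into tension, with equal and opposite forces P (no external load).
Setting the final lengths equal and cancelling L: (α₁ − α₂)ΔT = P/(A₁E₁) + P/(A₂E₂).
|α₁ − α₂|·ΔT = 9×10⁻⁶ × 60 = 0.00054.
1/(A₁E₁) + 1/(A₂E₂) = 1/(1750×193×10³) + 1/(1700×45×10³) = 1.603×10⁻⁸ N⁻¹.
P = 0.00054 / 1.603×10⁻⁸ = 33680 N = 33.68 kN.
σ_{magnesium alloy} = P/A₂ = 33680/1700 = 19.81 MPa, compressive.

σ ≈ 19.8 MPa (compressive)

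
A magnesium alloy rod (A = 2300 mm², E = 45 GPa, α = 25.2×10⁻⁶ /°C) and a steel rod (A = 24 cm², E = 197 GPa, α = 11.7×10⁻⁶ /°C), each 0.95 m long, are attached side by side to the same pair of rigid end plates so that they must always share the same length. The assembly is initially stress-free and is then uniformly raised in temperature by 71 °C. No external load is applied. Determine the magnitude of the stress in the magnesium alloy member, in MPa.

Equilibrium of a rigid end plate with no external load gives equal and opposite internal forces ±P in the two members. Since α_{magnesium alloy} > α_{steel}, heating drives the magnesium alloy into compression and the steel into tension.
Compatibility of the two members (thermal + elastic change equal): (α₁ − α₂)ΔT = P·[1/(A₁E₁) + 1/(A₂E₂)].
|α₁ − α₂|·ΔT = 13.5×10⁻⁶ × 71 = 0.0009585.
1/(A₁E₁) + 1/(A₂E₂) = 1/(2300×45×10³) + 1/(2400×197×10³) = 1.178×10⁻⁸ N⁻¹.
So P = 0.0009585 / 1.178×10⁻⁸ = 81.39 kN.
σ_{magnesium alloy} = P/A₁ = 81390/2300 = 35.39 MPa, compressive.

σ ≈ 35.4 MPa (compressive)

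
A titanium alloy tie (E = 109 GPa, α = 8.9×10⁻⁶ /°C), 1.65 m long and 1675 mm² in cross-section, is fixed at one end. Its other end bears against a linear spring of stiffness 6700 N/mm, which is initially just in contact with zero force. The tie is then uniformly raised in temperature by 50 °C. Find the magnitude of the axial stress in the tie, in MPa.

σ ≈ 2.77 MPa (compressive)

If the spring were absent the tie would lengthen by αΔT L = 8.9×10⁻⁶ × 50 × 1650 = 0.7342 mm.
With a force P in the spring, the elastic change of the tie is PL/(AE) and that of the spring is P/k; compatibility requires their sum to equal δ_free.
So P = δ_free / [L/(AE) + 1/k] = 0.7342 / [ 1650/(1675×109×10³) + 1/(6700) ].
P = 0.7342 / 0.0001583 = 4639 N.
σ = P/A = 4639/1675 = 2.769 MPa.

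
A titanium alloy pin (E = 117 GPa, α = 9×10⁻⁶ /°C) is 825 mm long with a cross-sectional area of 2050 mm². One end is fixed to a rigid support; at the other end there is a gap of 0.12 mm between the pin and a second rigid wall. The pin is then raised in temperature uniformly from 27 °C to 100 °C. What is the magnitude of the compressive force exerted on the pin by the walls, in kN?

If the wall were absent the pin would grow by αΔT L = 9×10⁻⁶ × 73 × 825 = 0.542 mm.
After closing the 0.12 mm clearance, 0.542 − 0.12 = 0.422 mm of expansion remains to be suppressed by the wall.
Compatibility: PL/(AE) = 0.422 mm, so σ = P/A = E × (0.422/825) = 59.85 MPa.
Force on the wall = σA = 59.85 × 2050 mm² = 122.7 kN.

P ≈ 123 kN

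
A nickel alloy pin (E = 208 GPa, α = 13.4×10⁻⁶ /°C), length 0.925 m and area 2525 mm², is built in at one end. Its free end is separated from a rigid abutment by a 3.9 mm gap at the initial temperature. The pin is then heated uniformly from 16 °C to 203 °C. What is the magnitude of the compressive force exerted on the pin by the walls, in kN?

P ≈ 0 kN

Free thermal elongation = αΔT L = 13.4×10⁻⁶ × 187 × 925 = 2.318 mm.
This is smaller than the 3.9 mm clearance, so the pin expands freely without reaching the stop — the stress is zero.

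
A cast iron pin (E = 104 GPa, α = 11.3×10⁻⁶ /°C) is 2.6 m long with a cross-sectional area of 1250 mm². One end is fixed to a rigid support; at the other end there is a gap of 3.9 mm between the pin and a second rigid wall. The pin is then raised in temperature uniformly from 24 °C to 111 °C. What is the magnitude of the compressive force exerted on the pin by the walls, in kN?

If the wall were absent the pin would grow by αΔT L = 11.3×10⁻⁶ × 87 × 2600 = 2.556 mm.
This is smaller than the 3.9 mm clearance, so the pin expands freely without reaching the stop — the stress is zero.

P ≈ 0 kN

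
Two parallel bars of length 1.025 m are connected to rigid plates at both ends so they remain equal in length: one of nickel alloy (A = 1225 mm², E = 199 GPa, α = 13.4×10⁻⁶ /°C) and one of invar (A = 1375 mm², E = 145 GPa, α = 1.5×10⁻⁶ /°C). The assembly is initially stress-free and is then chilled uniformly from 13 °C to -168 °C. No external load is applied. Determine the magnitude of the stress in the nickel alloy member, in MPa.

The nickel alloy has the larger α, so on cooling it would change length more than the invar if both were free. The rigid plates force a common final length, so the nickel alloy is put into tension and the invar into compression, with equal and opposite forces P (no external load).
Setting the final lengths equal and cancelling L: (α₁ − α₂)ΔT = P/(A₁E₁) + P/(A₂E₂).
|α₁ − α₂|·ΔT = 11.9×10⁻⁶ × 181 = 0.002154.
1/(A₁E₁) + 1/(A₂E₂) = 1/(1225×199×10³) + 1/(1375×145×10³) = 9.118×10⁻⁹ N⁻¹.
P = 0.002154 / 9.118×10⁻⁹ = 236200 N = 236.2 kN.
σ_{nickel alloy} = P/A₁ = 236200/1225 = 192.8 MPa, tensile.

σ ≈ 193 MPa (tensile)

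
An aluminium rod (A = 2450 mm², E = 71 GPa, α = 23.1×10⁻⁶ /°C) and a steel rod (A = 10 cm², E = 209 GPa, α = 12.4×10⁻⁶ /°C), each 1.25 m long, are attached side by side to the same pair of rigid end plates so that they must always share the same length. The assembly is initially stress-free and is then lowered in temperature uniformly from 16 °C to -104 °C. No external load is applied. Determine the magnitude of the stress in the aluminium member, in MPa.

Equilibrium of a rigid end plate with no external load gives equal and opposite internal forces ±P in the two members. Since α_{aluminium} > α_{steel}, cooling drives the aluminium into tension and the steel into compression.
Compatibility of the two members (thermal + elastic change equal): (α₁ − α₂)ΔT = P·[1/(A₁E₁) + 1/(A₂E₂)].
|α₁ − α₂|·ΔT = 10.7×10⁻⁶ × 120 = 0.001284.
1/(A₁E₁) + 1/(A₂E₂) = 1/(2450×71×10³) + 1/(1000×209×10³) = 1.053×10⁻⁸ N⁻¹.
So P = 0.001284 / 1.053×10⁻⁸ = 121.9 kN.
σ_{aluminium} = P/A₁ = 121900/2450 = 49.75 MPa, tensile.

σ ≈ 49.8 MPa (tensile)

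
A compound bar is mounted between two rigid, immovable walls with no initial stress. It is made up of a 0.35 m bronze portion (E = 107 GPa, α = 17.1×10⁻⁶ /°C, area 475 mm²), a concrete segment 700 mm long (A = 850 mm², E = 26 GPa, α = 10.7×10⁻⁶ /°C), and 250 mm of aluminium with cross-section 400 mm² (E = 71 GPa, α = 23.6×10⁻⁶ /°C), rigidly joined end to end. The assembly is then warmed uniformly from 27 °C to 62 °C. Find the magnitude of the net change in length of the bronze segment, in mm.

|ΔL| ≈ 0.111 mm

With the walls removed the bar would change length by δ_free = Σ αᵢΔT Lᵢ = 17.1×10⁻⁶×35×350 + 10.7×10⁻⁶×35×700 + 23.6×10⁻⁶×35×250 = 0.6781 mm.
The rigid supports impose zero overall length change; the single axial force P common to all segments must satisfy P Σ Lᵢ/(AᵢEᵢ) = δ_free.
The series flexibility is Σ Lᵢ/(AᵢEᵢ) = 350/(475×107×10³) + 700/(850×26×10³) + 250/(400×71×10³) = 4.736×10⁻⁵ mm/N.
P = 0.6781 / 4.736×10⁻⁵ = 14320 N = 14.32 kN, compressive.
For the bronze segment, free thermal change = 17.1×10⁻⁶×35×350 = 0.2095 mm and elastic change from P = 14320×350/(475×107×10³) = 0.0986 mm; these oppose, so the net change is 0.111 mm (segment lengthens).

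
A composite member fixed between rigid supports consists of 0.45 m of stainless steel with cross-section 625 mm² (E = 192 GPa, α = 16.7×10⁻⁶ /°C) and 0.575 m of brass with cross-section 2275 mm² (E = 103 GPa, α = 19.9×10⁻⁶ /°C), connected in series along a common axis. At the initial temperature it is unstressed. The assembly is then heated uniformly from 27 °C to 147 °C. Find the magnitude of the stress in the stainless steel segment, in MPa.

With the walls removed the bar would change length by δ_free = Σ αᵢΔT Lᵢ = 16.7×10⁻⁶×120×450 + 19.9×10⁻⁶×120×575 = 2.275 mm.
Since the ends are fixed, an axial force P builds up, equal in every segment, with P · Σ Lᵢ/(AᵢEᵢ) = δ_free.
The series flexibility is Σ Lᵢ/(AᵢEᵢ) = 450/(625×192×10³) + 575/(2275×103×10³) = 6.204×10⁻⁶ mm/N.
Hence P = δ_free / Σ(L/AE) = 2.275/6.204×10⁻⁶ = 366.7 kN (compressive).
σ_{stainless steel} = P / A = 366700 / 625 = 586.7 MPa.

σ ≈ 587 MPa (compressive)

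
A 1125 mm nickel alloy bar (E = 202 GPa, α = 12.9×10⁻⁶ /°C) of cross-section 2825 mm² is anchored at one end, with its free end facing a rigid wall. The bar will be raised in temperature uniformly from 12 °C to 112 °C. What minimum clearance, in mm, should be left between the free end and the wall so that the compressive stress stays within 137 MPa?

Free expansion if unrestrained: δ_free = αΔT L = 12.9×10⁻⁶ × 100 × 1125 = 1.451 mm.
A stress of 137 MPa corresponds to the wall pushing the bar back by σL/E = 137×1125/(202×10³) = 0.763 mm.
So the gap has to take up the difference, g_min = δ_free − σL/E = 1.451 − 0.763 = 0.6883 mm.

g ≈ 0.688 mm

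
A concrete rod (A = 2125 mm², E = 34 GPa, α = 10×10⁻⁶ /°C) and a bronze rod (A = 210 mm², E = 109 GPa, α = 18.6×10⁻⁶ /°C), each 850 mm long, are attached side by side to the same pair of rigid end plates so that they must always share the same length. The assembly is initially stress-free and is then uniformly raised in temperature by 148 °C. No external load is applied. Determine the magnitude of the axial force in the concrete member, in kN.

P ≈ 22.1 kN (tensile in the concrete)

Equilibrium of a rigid end plate with no external load gives equal and opposite internal forces ±P in the two members. Since α_{bronze} > α_{concrete}, heating drives the bronze into compression and the concrete into tension.
Equating the net (thermal + elastic) strains gives |α₁ − α₂|·ΔT = P·[1/(A₁E₁) + 1/(A₂E₂)].
|α₁ − α₂|·ΔT = 8.6×10⁻⁶ × 148 = 0.001273.
1/(A₁E₁) + 1/(A₂E₂) = 1/(2125×34×10³) + 1/(210×109×10³) = 5.753×10⁻⁸ N⁻¹.
P = 0.001273 / 5.753×10⁻⁸ = 22120 N = 22.12 kN.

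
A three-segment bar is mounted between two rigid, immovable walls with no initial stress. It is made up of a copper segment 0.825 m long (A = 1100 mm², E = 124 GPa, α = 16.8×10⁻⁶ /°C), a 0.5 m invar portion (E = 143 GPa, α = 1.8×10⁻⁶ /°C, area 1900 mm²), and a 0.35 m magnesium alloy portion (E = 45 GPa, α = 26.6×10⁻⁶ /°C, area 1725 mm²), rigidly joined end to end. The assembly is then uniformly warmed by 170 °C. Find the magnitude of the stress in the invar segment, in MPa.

σ ≈ 174 MPa (compressive)

If the supports were absent, the total length change would be Σ αᵢΔT Lᵢ = 16.8×10⁻⁶×170×825 + 1.8×10⁻⁶×170×500 + 26.6×10⁻⁶×170×350 = 4.092 mm.
The walls prevent any net length change, so an axial force P (same in every segment) develops. Compatibility: P · Σ Lᵢ/(AᵢEᵢ) = δ_free.
Σ Lᵢ/(AᵢEᵢ) = 825/(1100×124×10³) + 500/(1900×143×10³) + 350/(1725×45×10³) = 1.24×10⁻⁵ mm/N.
So P = 4.092 / 1.24×10⁻⁵ = 330.1 kN, compressive.
σ_{invar} = P / A = 330100 / 1900 = 173.7 MPa.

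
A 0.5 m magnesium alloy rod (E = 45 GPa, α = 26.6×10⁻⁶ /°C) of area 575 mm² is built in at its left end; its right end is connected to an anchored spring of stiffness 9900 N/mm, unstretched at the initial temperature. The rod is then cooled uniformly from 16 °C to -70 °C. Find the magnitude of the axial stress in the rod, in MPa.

σ ≈ 16.5 MPa (tensile)

The unrestrained thermal change is αΔT L = 26.6×10⁻⁶ × 86 × 500 = 1.144 mm.
With a force P in the spring, the elastic change of the rod is PL/(AE) and that of the spring is P/k; compatibility requires their sum to equal δ_free.
P [ L/(AE) + 1/k ] = δ_free → P [ 500/(575×45×10³) + 1/(9900) ] = 1.144.
P = 1.144 / 0.0001203 = 9505 N.
σ = P/A = 9505/575 = 16.53 MPa.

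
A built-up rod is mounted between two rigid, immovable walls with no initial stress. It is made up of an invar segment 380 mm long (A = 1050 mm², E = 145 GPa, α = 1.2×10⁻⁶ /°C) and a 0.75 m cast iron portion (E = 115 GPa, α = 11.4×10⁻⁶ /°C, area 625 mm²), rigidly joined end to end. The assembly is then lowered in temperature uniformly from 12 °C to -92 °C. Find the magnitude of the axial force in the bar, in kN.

If the supports were absent, the total length change would be Σ αᵢΔT Lᵢ = 1.2×10⁻⁶×104×380 + 11.4×10⁻⁶×104×750 = 0.9366 mm.
The rigid supports impose zero overall length change; the single axial force P common to all segments must satisfy P Σ Lᵢ/(AᵢEᵢ) = δ_free.
Σ Lᵢ/(AᵢEᵢ) = 380/(1050×145×10³) + 750/(625×115×10³) = 1.293×10⁻⁵ mm/N.
So P = 0.9366 / 1.293×10⁻⁵ = 72.43 kN, tensile.

P ≈ 72.4 kN (tensile)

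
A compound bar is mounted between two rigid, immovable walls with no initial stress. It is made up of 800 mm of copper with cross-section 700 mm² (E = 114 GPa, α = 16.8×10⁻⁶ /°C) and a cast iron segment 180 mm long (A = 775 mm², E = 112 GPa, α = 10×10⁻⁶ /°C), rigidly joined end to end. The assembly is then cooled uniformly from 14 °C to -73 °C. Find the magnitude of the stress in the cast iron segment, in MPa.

If the supports were absent, the total length change would be Σ αᵢΔT Lᵢ = 16.8×10⁻⁶×87×800 + 10×10⁻⁶×87×180 = 1.326 mm.
The walls prevent any net length change, so an axial force P (same in every segment) develops. Compatibility: P · Σ Lᵢ/(AᵢEᵢ) = δ_free.
Σ Lᵢ/(AᵢEᵢ) = 800/(700×114×10³) + 180/(775×112×10³) = 1.21×10⁻⁵ mm/N.
Hence P = δ_free / Σ(L/AE) = 1.326/1.21×10⁻⁵ = 109.6 kN (tensile).
σ_{cast iron} = P / A = 109600 / 775 = 141.4 MPa.

σ ≈ 141 MPa (tensile)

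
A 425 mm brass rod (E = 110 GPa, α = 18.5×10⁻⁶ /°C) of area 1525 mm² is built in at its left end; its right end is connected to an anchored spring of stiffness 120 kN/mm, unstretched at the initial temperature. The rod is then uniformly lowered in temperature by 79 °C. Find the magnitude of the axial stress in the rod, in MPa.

Free thermal contraction: δ_free = αΔT L = 18.5×10⁻⁶ × 79 × 425 = 0.6211 mm.
Let P be the tensile force in the spring. The rod extends elastically by PL/(AE) and the spring stretches by P/k; together these equal δ_free.
So P = δ_free / [L/(AE) + 1/k] = 0.6211 / [ 425/(1525×110×10³) + 1/(120×10³) ].
P = 0.6211 / 1.087×10⁻⁵ = 57160 N.
σ = P/A = 57160/1525 = 37.48 MPa.

σ ≈ 37.5 MPa (tensile)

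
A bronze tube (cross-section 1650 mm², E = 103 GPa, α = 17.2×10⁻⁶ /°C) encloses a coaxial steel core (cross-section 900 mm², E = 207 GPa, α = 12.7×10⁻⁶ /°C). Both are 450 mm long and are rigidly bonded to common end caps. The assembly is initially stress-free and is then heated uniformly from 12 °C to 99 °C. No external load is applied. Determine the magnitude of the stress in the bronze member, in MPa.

The bronze has the larger α, so on heating it would change length more than the steel if both were free. The rigid plates force a common final length, so the bronze is put into compression and the steel into tension, with equal and opposite forces P (no external load).
Compatibility of the two members (thermal + elastic change equal): (α₁ − α₂)ΔT = P·[1/(A₁E₁) + 1/(A₂E₂)].
|α₁ − α₂|·ΔT = 4.5×10⁻⁶ × 87 = 0.0003915.
1/(A₁E₁) + 1/(A₂E₂) = 1/(1650×103×10³) + 1/(900×207×10³) = 1.125×10⁻⁸ N⁻¹.
So P = 0.0003915 / 1.125×10⁻⁸ = 34.79 kN.
σ_{bronze} = P/A₁ = 34790/1650 = 21.09 MPa, compressive.

σ ≈ 21.1 MPa (compressive)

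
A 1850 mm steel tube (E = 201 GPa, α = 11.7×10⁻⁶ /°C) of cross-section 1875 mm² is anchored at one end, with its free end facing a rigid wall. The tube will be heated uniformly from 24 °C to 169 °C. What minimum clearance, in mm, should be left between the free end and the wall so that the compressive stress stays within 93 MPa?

Free expansion if unrestrained: δ_free = αΔT L = 11.7×10⁻⁶ × 145 × 1850 = 3.139 mm.
At the allowable stress the elastic shortening the wall may impose is σL/E = 93 × 1850 / (201×10³) = 0.856 mm.
The gap must absorb the remainder: g_min = 3.139 − 0.856 = 2.283 mm.

g ≈ 2.28 mm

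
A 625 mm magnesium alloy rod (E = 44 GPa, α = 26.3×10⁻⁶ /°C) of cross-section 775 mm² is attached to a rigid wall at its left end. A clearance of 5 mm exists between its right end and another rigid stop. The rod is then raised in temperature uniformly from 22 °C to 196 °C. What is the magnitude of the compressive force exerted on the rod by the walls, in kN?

If the wall were absent the rod would grow by αΔT L = 26.3×10⁻⁶ × 174 × 625 = 2.86 mm.
Since δ_free = 2.86 mm is less than the 5 mm gap, the rod never touches the wall. No axial force develops.

P ≈ 0 kN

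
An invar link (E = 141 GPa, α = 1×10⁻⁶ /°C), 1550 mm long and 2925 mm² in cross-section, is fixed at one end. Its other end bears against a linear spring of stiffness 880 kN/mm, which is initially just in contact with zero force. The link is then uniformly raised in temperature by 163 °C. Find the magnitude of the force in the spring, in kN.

If the spring were absent the link would lengthen by αΔT L = 1×10⁻⁶ × 163 × 1550 = 0.2526 mm.
Let P be the compressive force at the spring. The link shortens elastically by PL/(AE) and the spring compresses by P/k; together these equal δ_free.
P [ L/(AE) + 1/k ] = δ_free → P [ 1550/(2925×141×10³) + 1/(880×10³) ] = 0.2526.
P = 0.2526 / 4.895×10⁻⁶ = 51620 N.

P ≈ 51.6 kN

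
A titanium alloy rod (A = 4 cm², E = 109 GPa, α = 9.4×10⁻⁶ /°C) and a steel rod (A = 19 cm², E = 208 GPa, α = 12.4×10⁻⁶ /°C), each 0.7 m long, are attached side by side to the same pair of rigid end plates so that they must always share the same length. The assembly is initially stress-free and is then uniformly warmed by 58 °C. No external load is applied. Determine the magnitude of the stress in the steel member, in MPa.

Both members must finish at the same length. With the larger α, the steel tends to over-expand; the plates restrain it, putting the steel in compression and the titanium alloy in tension. With no external load the two internal forces are equal and opposite, magnitude P.
Equating the net (thermal + elastic) strains gives |α₁ − α₂|·ΔT = P·[1/(A₁E₁) + 1/(A₂E₂)].
|α₁ − α₂|·ΔT = 3×10⁻⁶ × 58 = 0.000174.
1/(A₁E₁) + 1/(A₂E₂) = 1/(400×109×10³) + 1/(1900×208×10³) = 2.547×10⁻⁸ N⁻¹.
So P = 0.000174 / 2.547×10⁻⁸ = 6.833 kN.
σ_{steel} = P/A₂ = 6833/1900 = 3.596 MPa, compressive.

σ ≈ 3.6 MPa (compressive)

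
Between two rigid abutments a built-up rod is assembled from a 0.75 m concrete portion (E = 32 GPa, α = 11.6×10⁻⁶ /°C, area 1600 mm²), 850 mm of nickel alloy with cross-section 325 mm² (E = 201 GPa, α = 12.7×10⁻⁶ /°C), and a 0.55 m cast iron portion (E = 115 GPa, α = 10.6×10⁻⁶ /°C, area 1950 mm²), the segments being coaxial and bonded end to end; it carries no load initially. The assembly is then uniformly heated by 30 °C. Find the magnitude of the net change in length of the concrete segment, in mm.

|ΔL| ≈ 0.109 mm

With the walls removed the bar would change length by δ_free = Σ αᵢΔT Lᵢ = 11.6×10⁻⁶×30×750 + 12.7×10⁻⁶×30×850 + 10.6×10⁻⁶×30×550 = 0.7597 mm.
The rigid supports impose zero overall length change; the single axial force P common to all segments must satisfy P Σ Lᵢ/(AᵢEᵢ) = δ_free.
Σ Lᵢ/(AᵢEᵢ) = 750/(1600×32×10³) + 850/(325×201×10³) + 550/(1950×115×10³) = 3.011×10⁻⁵ mm/N.
P = 0.7597 / 3.011×10⁻⁵ = 25230 N = 25.23 kN, compressive.
For the concrete segment, free thermal change = 11.6×10⁻⁶×30×750 = 0.261 mm and elastic change from P = 25230×750/(1600×32×10³) = 0.3696 mm; these oppose, so the net change is 0.109 mm (segment shortens).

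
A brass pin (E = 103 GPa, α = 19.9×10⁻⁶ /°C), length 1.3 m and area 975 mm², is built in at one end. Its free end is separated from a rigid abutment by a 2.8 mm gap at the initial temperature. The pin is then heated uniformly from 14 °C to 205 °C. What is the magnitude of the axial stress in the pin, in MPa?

If the wall were absent the pin would grow by αΔT L = 19.9×10⁻⁶ × 191 × 1300 = 4.941 mm.
The gap closes (δ_free > 2.8 mm) and the wall then resists a further 4.941 − 2.8 = 2.141 mm of expansion.
So σ = E(δ_free − g)/L = 103×10³ × 2.141/1300 = 169.6 MPa.

σ ≈ 170 MPa (compressive)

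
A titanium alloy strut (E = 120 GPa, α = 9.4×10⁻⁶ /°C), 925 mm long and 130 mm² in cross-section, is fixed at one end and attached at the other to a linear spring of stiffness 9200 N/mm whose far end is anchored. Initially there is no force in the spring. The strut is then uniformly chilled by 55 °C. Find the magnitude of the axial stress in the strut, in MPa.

The unrestrained thermal change is αΔT L = 9.4×10⁻⁶ × 55 × 925 = 0.4782 mm.
Let P be the tensile force in the spring. The strut extends elastically by PL/(AE) and the spring stretches by P/k; together these equal δ_free.
P [ L/(AE) + 1/k ] = δ_free → P [ 925/(130×120×10³) + 1/(9200) ] = 0.4782.
P = 0.4782 / 0.000168 = 2847 N.
σ = P/A = 2847/130 = 21.9 MPa.

σ ≈ 21.9 MPa (tensile)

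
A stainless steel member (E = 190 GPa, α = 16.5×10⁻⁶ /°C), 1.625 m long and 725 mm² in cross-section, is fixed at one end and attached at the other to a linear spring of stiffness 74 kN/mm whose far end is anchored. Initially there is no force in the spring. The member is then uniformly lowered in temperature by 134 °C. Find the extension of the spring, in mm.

Free thermal contraction: δ_free = αΔT L = 16.5×10⁻⁶ × 134 × 1625 = 3.593 mm.
With a force P in the spring, the elastic change of the member is PL/(AE) and that of the spring is P/k; compatibility requires their sum to equal δ_free.
P [ L/(AE) + 1/k ] = δ_free → P [ 1625/(725×190×10³) + 1/(74×10³) ] = 3.593.
P = 3.593 / 2.531×10⁻⁵ = 142000 N.
Spring extension = P/k = 142000/(74×10³) = 1.918 mm.

δ ≈ 1.92 mm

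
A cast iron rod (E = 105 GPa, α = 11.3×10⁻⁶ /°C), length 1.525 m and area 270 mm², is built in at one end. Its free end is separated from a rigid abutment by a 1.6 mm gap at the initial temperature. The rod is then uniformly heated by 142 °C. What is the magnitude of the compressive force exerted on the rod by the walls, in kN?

Unrestrained expansion: δ_free = αΔT L = 11.3×10⁻⁶ × 142 × 1525 = 2.447 mm.
The gap closes (δ_free > 1.6 mm) and the wall then resists a further 2.447 − 1.6 = 0.847 mm of expansion.
So σ = E(δ_free − g)/L = 105×10³ × 0.847/1525 = 58.32 MPa.
P = σA = 58.32 × 270 = 15.75 kN.

P ≈ 15.7 kN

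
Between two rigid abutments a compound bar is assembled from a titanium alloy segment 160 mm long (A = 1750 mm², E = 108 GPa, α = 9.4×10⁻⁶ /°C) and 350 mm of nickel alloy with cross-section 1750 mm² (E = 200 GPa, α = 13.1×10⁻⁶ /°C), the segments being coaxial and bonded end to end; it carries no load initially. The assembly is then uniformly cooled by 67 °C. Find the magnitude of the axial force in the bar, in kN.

If the supports were absent, the total length change would be Σ αᵢΔT Lᵢ = 9.4×10⁻⁶×67×160 + 13.1×10⁻⁶×67×350 = 0.408 mm.
The rigid supports impose zero overall length change; the single axial force P common to all segments must satisfy P Σ Lᵢ/(AᵢEᵢ) = δ_free.
Σ Lᵢ/(AᵢEᵢ) = 160/(1750×108×10³) + 350/(1750×200×10³) = 1.847×10⁻⁶ mm/N.
So P = 0.408 / 1.847×10⁻⁶ = 220.9 kN, tensile.

P ≈ 221 kN (tensile)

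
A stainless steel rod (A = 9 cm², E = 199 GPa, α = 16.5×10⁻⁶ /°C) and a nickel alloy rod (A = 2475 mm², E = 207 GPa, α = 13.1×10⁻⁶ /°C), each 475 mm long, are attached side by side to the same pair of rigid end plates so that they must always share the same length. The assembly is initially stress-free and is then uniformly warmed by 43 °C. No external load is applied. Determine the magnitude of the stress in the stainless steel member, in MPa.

σ ≈ 21.6 MPa (compressive)

Both members must finish at the same length. With the larger α, the stainless steel tends to over-expand; the plates restrain it, putting the stainless steel in compression and the nickel alloy in tension. With no external load the two internal forces are equal and opposite, magnitude P.
Setting the final lengths equal and cancelling L: (α₁ − α₂)ΔT = P/(A₁E₁) + P/(A₂E₂).
|α₁ − α₂|·ΔT = 3.4×10⁻⁶ × 43 = 0.0001462.
1/(A₁E₁) + 1/(A₂E₂) = 1/(900×199×10³) + 1/(2475×207×10³) = 7.535×10⁻⁹ N⁻¹.
So P = 0.0001462 / 7.535×10⁻⁹ = 19.4 kN.
σ_{stainless steel} = P/A₁ = 19400/900 = 21.56 MPa, compressive.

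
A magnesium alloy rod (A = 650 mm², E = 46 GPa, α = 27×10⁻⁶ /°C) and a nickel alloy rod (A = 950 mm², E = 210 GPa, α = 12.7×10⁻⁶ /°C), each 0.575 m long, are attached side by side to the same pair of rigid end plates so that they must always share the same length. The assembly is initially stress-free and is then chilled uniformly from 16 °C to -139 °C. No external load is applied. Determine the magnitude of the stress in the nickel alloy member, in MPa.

Equilibrium of a rigid end plate with no external load gives equal and opposite internal forces ±P in the two members. Since α_{magnesium alloy} > α_{nickel alloy}, cooling drives the magnesium alloy into tension and the nickel alloy into compression.
Equating the net (thermal + elastic) strains gives |α₁ − α₂|·ΔT = P·[1/(A₁E₁) + 1/(A₂E₂)].
|α₁ − α₂|·ΔT = 14.3×10⁻⁶ × 155 = 0.002217.
1/(A₁E₁) + 1/(A₂E₂) = 1/(650×46×10³) + 1/(950×210×10³) = 3.846×10⁻⁸ N⁻¹.
P = 0.002217 / 3.846×10⁻⁸ = 57640 N = 57.64 kN.
σ_{nickel alloy} = P/A₂ = 57640/950 = 60.67 MPa, compressive.

σ ≈ 60.7 MPa (compressive)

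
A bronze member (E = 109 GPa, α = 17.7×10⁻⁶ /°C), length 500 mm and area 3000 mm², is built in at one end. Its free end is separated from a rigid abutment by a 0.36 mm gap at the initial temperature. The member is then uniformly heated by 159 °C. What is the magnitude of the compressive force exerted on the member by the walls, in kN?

If the wall were absent the member would grow by αΔT L = 17.7×10⁻⁶ × 159 × 500 = 1.407 mm.
The gap closes (δ_free > 0.36 mm) and the wall then resists a further 1.407 − 0.36 = 1.047 mm of expansion.
So σ = E(δ_free − g)/L = 109×10³ × 1.047/500 = 228.3 MPa.
Force on the wall = σA = 228.3 × 3000 mm² = 684.8 kN.

P ≈ 685 kN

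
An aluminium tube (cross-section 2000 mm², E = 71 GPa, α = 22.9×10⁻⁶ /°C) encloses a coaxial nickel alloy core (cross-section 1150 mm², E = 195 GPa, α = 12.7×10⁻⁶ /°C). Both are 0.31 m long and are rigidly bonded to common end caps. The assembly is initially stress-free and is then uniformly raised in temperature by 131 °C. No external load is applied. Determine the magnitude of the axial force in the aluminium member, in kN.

P ≈ 116 kN (compressive in the aluminium)

Both members must finish at the same length. With the larger α, the aluminium tends to over-expand; the plates restrain it, putting the aluminium in compression and the nickel alloy in tension. With no external load the two internal forces are equal and opposite, magnitude P.
Equating the net (thermal + elastic) strains gives |α₁ − α₂|·ΔT = P·[1/(A₁E₁) + 1/(A₂E₂)].
|α₁ − α₂|·ΔT = 10.2×10⁻⁶ × 131 = 0.001336.
1/(A₁E₁) + 1/(A₂E₂) = 1/(2000×71×10³) + 1/(1150×195×10³) = 1.15×10⁻⁸ N⁻¹.
P = 0.001336 / 1.15×10⁻⁸ = 116200 N = 116.2 kN.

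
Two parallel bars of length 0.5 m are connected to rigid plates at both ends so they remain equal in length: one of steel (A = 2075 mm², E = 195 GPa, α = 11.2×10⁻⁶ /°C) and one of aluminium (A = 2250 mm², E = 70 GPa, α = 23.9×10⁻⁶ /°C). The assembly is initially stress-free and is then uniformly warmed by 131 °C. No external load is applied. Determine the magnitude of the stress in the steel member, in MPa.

Both members must finish at the same length. With the larger α, the aluminium tends to over-expand; the plates restrain it, putting the aluminium in compression and the steel in tension. With no external load the two internal forces are equal and opposite, magnitude P.
Setting the final lengths equal and cancelling L: (α₁ − α₂)ΔT = P/(A₁E₁) + P/(A₂E₂).
|α₁ − α₂|·ΔT = 12.7×10⁻⁶ × 131 = 0.001664.
1/(A₁E₁) + 1/(A₂E₂) = 1/(2075×195×10³) + 1/(2250×70×10³) = 8.821×10⁻⁹ N⁻¹.
So P = 0.001664 / 8.821×10⁻⁹ = 188.6 kN.
σ_{steel} = P/A₁ = 188600/2075 = 90.9 MPa, tensile.

σ ≈ 90.9 MPa (tensile)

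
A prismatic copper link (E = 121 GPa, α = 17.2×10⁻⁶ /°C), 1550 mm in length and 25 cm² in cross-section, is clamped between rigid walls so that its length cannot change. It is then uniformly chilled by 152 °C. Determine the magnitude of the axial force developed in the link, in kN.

With zero net strain, σ = E·αΔT = 121 GPa × 17.2×10⁻⁶ × 152 = 316.3 MPa.
Axial force P = σA = 316.3 × 2500 = 790900 N = 790.9 kN, tensile.

P ≈ 791 kN (tensile)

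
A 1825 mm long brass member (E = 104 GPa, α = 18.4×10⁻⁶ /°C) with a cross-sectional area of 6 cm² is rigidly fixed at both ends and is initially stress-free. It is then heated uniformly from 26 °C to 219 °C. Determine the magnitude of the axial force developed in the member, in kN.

P ≈ 222 kN (compressive)

Full restraint means ε = 0, so the stress is σ = EαΔT = 104×10³ × 18.4×10⁻⁶ × 193 = 369.3 MPa.
Then P = σA = 369.3 × 600 mm² = 221.6 kN, compressive.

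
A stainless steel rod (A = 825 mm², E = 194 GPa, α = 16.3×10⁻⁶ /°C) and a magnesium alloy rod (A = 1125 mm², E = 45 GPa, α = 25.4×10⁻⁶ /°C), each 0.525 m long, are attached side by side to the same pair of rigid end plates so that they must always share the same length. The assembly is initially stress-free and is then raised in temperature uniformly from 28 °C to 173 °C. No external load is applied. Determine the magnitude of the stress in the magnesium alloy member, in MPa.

σ ≈ 45.1 MPa (compressive)

Both members must finish at the same length. With the larger α, the magnesium alloy tends to over-expand; the plates restrain it, putting the magnesium alloy in compression and the stainless steel in tension. With no external load the two internal forces are equal and opposite, magnitude P.
Compatibility of the two members (thermal + elastic change equal): (α₁ − α₂)ΔT = P·[1/(A₁E₁) + 1/(A₂E₂)].
|α₁ − α₂|·ΔT = 9.1×10⁻⁶ × 145 = 0.001319.
1/(A₁E₁) + 1/(A₂E₂) = 1/(825×194×10³) + 1/(1125×45×10³) = 2.6×10⁻⁸ N⁻¹.
P = 0.001319 / 2.6×10⁻⁸ = 50750 N = 50.75 kN.
σ_{magnesium alloy} = P/A₂ = 50750/1125 = 45.11 MPa, compressive.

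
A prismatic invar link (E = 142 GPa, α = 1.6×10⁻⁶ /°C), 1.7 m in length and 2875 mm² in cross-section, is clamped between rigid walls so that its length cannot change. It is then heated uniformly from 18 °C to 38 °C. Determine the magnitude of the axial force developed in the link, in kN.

Full restraint means ε = 0, so the stress is σ = EαΔT = 142×10³ × 1.6×10⁻⁶ × 20 = 4.544 MPa.
Axial force P = σA = 4.544 × 2875 = 13060 N = 13.06 kN, compressive.

P ≈ 13.1 kN (compressive)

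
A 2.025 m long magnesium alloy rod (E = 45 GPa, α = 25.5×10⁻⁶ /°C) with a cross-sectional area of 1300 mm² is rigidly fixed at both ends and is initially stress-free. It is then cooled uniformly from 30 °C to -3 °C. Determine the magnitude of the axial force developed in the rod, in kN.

P ≈ 49.2 kN (tensile)

Full restraint means ε = 0, so the stress is σ = EαΔT = 45×10³ × 25.5×10⁻⁶ × 33 = 37.87 MPa.
P = AEαΔT = 1300 × 45×10³ × 25.5×10⁻⁶ × 33 = 49.23 kN (tensile).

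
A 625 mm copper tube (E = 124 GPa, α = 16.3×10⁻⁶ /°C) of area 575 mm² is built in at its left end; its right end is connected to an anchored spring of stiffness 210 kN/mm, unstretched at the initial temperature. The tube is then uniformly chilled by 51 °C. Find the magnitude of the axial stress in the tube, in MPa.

If the spring were absent the tube would shorten by αΔT L = 16.3×10⁻⁶ × 51 × 625 = 0.5196 mm.
With a force P in the spring, the elastic change of the tube is PL/(AE) and that of the spring is P/k; compatibility requires their sum to equal δ_free.
So P = δ_free / [L/(AE) + 1/k] = 0.5196 / [ 625/(575×124×10³) + 1/(210×10³) ].
P = 0.5196 / 1.353×10⁻⁵ = 38410 N.
σ = P/A = 38410/575 = 66.8 MPa.

σ ≈ 66.8 MPa (tensile)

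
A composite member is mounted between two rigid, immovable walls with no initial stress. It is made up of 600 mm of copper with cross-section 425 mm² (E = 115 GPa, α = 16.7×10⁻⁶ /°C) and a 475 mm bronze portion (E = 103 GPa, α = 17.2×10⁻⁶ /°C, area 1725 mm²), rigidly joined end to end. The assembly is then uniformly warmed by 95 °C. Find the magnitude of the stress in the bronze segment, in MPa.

Free thermal expansion of the whole bar: Σ αᵢΔT Lᵢ = 16.7×10⁻⁶×95×600 + 17.2×10⁻⁶×95×475 = 1.728 mm.
The rigid supports impose zero overall length change; the single axial force P common to all segments must satisfy P Σ Lᵢ/(AᵢEᵢ) = δ_free.
Σ Lᵢ/(AᵢEᵢ) = 600/(425×115×10³) + 475/(1725×103×10³) = 1.495×10⁻⁵ mm/N.
P = 1.728 / 1.495×10⁻⁵ = 115600 N = 115.6 kN, compressive.
σ_{bronze} = P / A = 115600 / 1725 = 67.01 MPa.

σ ≈ 67 MPa (compressive)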